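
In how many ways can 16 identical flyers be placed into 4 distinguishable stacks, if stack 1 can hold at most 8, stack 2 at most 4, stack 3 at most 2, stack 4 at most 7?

45

Ignoring the caps, the number of non-negative solutions to x_1+…+x_4 = 16 is C(19,3) = 969.
Subtract solutions that violate a single cap (substitute x_i' = x_i − (cap_i+1)): x_1 ≥ 9 gives C(10,3) = 120; x_2 ≥ 5 gives C(14,3) = 364; x_3 ≥ 3 gives C(16,3) = 560; x_4 ≥ 8 gives C(11,3) = 165. Together 1209.
Add back pairs where two caps are both exceeded: 10 + 35 + 0 + 165 + 20 + 56 = 286.
Subtract triples: 0 + 0 + 0 + 1 = 1.
By inclusion–exclusion the count is 969 − 1209 + 286 − 1 = 45.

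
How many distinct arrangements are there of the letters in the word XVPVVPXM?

1680

XVPVVPXM has 8 letters with P appearing twice, V appearing 3 times, and X appearing twice.
Dividing 8! = 40320 by 3!·2!·2! = 24 for the repeated letters gives 1680.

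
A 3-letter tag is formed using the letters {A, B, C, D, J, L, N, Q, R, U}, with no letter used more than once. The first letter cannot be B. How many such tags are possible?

648

The first letter has 10−1 = 9 choices (anything except B).
The remaining 2 letters are filled from the other 9 symbols without repetition: 9 × 8 = 72.
Total: 9 × 72 = 648.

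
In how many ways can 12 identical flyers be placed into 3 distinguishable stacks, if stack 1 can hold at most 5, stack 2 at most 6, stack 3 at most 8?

32

By stars and bars, unrestricted non-negative solutions to x_1+…+x_3 = 12 number C(12+2,2) = 91.
Subtract solutions that violate a single cap (substitute x_i' = x_i − (cap_i+1)): x_1 ≥ 6 gives C(8,2) = 28; x_2 ≥ 7 gives C(7,2) = 21; x_3 ≥ 9 gives C(5,2) = 10. Together 59.
No two caps can be exceeded simultaneously, so the pair terms are all 0.
By inclusion–exclusion the count is 91 − 59 + 0 = 32.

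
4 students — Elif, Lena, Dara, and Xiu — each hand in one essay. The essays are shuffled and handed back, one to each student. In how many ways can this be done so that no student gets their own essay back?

Count assignments avoiding every fixed point. For any j of the 4 students fixed to their own essay, the other 4−j can be arranged in (4−j)! ways.
By inclusion–exclusion this is Σ_{j=0}^{4} (−1)^j C(4,j)·(4−j)!.
Computing: 24 − 24 + 12 − 4 + 1 = 9.

9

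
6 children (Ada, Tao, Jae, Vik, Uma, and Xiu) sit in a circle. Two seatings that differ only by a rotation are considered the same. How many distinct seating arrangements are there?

Fix one person's seat to break rotational symmetry; the remaining 5 people can be arranged in (5)! = 120 ways.

120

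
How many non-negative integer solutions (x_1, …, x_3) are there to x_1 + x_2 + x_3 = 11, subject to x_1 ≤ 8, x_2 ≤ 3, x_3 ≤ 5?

Ignoring the caps, the number of non-negative solutions to x_1+…+x_3 = 11 is C(13,2) = 78.
Subtract solutions that violate a single cap (substitute x_i' = x_i − (cap_i+1)): x_1 ≥ 9 gives C(4,2) = 6; x_2 ≥ 4 gives C(9,2) = 36; x_3 ≥ 6 gives C(7,2) = 21. Together 63.
Add back pairs where two caps are both exceeded: 0 + 0 + 3 = 3.
By inclusion–exclusion the count is 78 − 63 + 3 = 18.

18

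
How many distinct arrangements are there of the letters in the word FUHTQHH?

The 7 letters of FUHTQHH have repeats: H appearing 3 times.
Dividing 7! = 5040 by 3! = 6 for the repeated letters gives 840.

840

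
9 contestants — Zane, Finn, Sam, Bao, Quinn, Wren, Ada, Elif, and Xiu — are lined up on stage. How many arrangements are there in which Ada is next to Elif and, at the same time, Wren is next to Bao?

20160

Treat {Ada,Elif} as one block (2 orders) and {Wren,Bao} as another (2 orders).
That leaves 7 units to arrange: 2 × 2 × 7! = 4 × 5040 = 20160.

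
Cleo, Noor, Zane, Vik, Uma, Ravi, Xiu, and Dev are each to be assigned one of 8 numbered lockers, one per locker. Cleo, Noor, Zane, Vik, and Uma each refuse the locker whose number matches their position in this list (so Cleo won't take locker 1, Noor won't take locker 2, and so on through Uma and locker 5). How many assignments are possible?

Let Aᵢ (for 1 ≤ i ≤ 5) be the placements that put person i in their forbidden locker. Any j of these fix j positions, leaving (8−j)! ways to fill the rest, and there are C(5,j) ways to pick which j.
By inclusion–exclusion, the number of valid placements is Σ_{j=0}^{5} (−1)^j C(5,j)·(8−j)!.
Computing: 40320 − 25200 + 7200 − 1200 + 120 − 6 = 21234.

21234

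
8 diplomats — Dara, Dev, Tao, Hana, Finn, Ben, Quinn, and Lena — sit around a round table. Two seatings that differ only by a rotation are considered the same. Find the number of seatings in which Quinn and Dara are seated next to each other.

1440

Glue Quinn and Dara into a block (2 internal orders). Seating 7 units around a circle gives (6)! arrangements.
So 2 × (6)! = 2 × 720 = 1440.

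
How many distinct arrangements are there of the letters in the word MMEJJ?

30

MMEJJ has 5 letters with J appearing twice and M appearing twice.
So there are 5! / (2!·2!) = 30 distinguishable arrangements.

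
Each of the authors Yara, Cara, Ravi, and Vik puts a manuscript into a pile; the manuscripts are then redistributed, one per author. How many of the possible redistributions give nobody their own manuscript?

This is the derangement count D_4: permutations of 4 items with no fixed point.
By inclusion–exclusion this is Σ_{j=0}^{4} (−1)^j C(4,j)·(4−j)!.
Computing: 24 − 24 + 12 − 4 + 1 = 9.

9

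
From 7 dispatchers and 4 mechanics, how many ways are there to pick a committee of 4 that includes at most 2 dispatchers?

Split by how many dispatchers are chosen (0 through 2).
Sum: C(7,0)·C(4,4) + C(7,1)·C(4,3) + C(7,2)·C(4,2) = 1 + 28 + 126 = 155.

155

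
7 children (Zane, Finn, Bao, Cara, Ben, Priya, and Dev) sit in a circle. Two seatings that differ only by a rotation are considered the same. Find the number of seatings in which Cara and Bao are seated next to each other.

240

Treat {Cara, Bao} as one unit (2 internal orders) and seat the resulting 6 units around the table: (5)! circular arrangements.
So 2 × (5)! = 2 × 120 = 240.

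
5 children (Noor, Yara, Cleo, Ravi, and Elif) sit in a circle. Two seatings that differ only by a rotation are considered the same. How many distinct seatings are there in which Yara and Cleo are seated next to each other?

12

Treat {Yara, Cleo} as one unit (2 internal orders) and seat the resulting 4 units around the table: (3)! circular arrangements.
So 2 × (3)! = 2 × 6 = 12.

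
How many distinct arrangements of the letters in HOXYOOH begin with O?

Fix O in the first position and arrange the remaining 6 letters.
Those 6 letters have H appearing twice and O appearing twice, giving (6)!/(2!·2!) = 180.

180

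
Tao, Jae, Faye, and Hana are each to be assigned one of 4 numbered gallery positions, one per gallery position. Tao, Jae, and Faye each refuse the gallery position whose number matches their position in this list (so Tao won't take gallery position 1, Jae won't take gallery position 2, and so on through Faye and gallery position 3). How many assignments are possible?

11

Let Aᵢ (for i ∈ {1, 2, 3}) be the placements that put person i in their forbidden gallery position. Any j of these fix j positions, leaving (4−j)! ways to fill the rest, and there are C(3,j) ways to pick which j.
By inclusion–exclusion, the number of valid placements is Σ_{j=0}^{3} (−1)^j C(3,j)·(4−j)!.
Computing: 24 − 18 + 6 − 1 = 11.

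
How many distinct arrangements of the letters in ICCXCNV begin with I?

120

With the first slot taken by I, it remains to arrange the other 6 letters (CCXCNV).
Those 6 letters have C appearing 3 times, giving (6)!/(3!) = 120.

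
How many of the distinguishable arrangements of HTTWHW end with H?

30

With the last slot taken by H, it remains to arrange the other 5 letters (TTWHW).
Those 5 letters have T appearing twice and W appearing twice, giving (5)!/(2!·2!) = 30.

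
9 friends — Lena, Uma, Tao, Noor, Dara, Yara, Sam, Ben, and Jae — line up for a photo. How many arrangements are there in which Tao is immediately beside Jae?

80640

Treat {Tao, Jae} as a single unit. There are 8 units to order, and the pair itself can be ordered 2 ways.
So the count is 2·(8)! = 80640.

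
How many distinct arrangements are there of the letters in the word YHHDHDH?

The 7 letters of YHHDHDH have repeats: D appearing twice and H appearing 4 times.
So there are 7! / (4!·2!) = 105 distinguishable arrangements.

105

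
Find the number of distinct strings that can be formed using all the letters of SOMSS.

SOMSS has 5 letters with S appearing 3 times.
The number of distinct arrangements is 5!/(3!) = 120/6 = 20.

20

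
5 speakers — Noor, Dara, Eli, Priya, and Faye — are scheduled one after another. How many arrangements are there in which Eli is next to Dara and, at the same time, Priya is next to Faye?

24

Treat {Eli,Dara} as one block (2 orders) and {Priya,Faye} as another (2 orders).
That leaves 3 units to arrange: 2 × 2 × 3! = 4 × 6 = 24.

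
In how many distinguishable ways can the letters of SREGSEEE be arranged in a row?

840

SREGSEEE has 8 letters with E appearing 4 times and S appearing twice.
The number of distinct arrangements is 8!/(4!·2!) = 40320/48 = 840.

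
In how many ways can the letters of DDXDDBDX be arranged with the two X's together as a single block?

42

Treat the 2 copies of X as a single block. The multiset to arrange is then {XX, B, D, D, D, D, D}, 7 items in all.
That gives (7)!/(5!) = 42 arrangements.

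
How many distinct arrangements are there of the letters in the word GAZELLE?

The 7 letters of GAZELLE have repeats: E appearing twice and L appearing twice.
The number of distinct arrangements is 7!/(2!·2!) = 5040/4 = 1260.

1260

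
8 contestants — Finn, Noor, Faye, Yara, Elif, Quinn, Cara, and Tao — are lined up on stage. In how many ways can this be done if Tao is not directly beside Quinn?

Of the 8! = 40320 arrangements, those with Tao and Quinn adjacent number 2 × 7! = 10080 (treat the pair as a block with 2 internal orders).
Complementary counting: 40320 − 10080 = 30240.

30240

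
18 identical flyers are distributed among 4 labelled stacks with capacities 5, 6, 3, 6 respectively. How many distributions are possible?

10

By stars and bars, unrestricted non-negative solutions to x_1+…+x_4 = 18 number C(18+3,3) = 1330.
Subtract solutions that violate a single cap (substitute x_i' = x_i − (cap_i+1)): x_1 ≥ 6 gives C(15,3) = 455; x_2 ≥ 7 gives C(14,3) = 364; x_3 ≥ 4 gives C(17,3) = 680; x_4 ≥ 7 gives C(14,3) = 364. Together 1863.
Add back pairs where two caps are both exceeded: 56 + 165 + 56 + 120 + 35 + 120 = 552.
Subtract triples: 4 + 0 + 4 + 1 = 9.
By inclusion–exclusion the count is 1330 − 1863 + 552 − 9 = 10.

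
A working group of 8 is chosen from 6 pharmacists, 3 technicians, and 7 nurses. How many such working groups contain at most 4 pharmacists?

12105

Split by how many pharmacists are chosen (0 through 4).
Sum: C(6,0)·C(10,8) + C(6,1)·C(10,7) + C(6,2)·C(10,6) + C(6,3)·C(10,5) + C(6,4)·C(10,4) = 45 + 720 + 3150 + 5040 + 3150 = 12105.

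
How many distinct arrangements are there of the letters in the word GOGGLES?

Letter multiplicities in GOGGLES: E×1, G×3, L×1, O×1, S×1.
So there are 7! / (3!) = 840 distinguishable arrangements.

840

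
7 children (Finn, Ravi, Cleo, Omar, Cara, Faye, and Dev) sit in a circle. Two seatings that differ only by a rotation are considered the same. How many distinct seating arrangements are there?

720

Seat Finn anywhere (absorbing the rotational symmetry), then permute the other 6: (6)! = 720.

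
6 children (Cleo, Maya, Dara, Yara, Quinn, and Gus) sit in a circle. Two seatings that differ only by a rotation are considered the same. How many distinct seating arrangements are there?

Seat Cleo anywhere (absorbing the rotational symmetry), then permute the other 5: (5)! = 120.

120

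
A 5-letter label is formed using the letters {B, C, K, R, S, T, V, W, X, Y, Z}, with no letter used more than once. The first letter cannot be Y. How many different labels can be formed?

50400

The first letter has 11−1 = 10 choices (anything except Y).
The remaining 4 letters are filled from the other 10 symbols without repetition: 10 × 9 × 8 × 7 = 5040.
Total: 10 × 5040 = 50400.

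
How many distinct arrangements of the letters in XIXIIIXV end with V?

35

With the last slot taken by V, it remains to arrange the other 7 letters (XIXIIIX).
Those 7 letters have I appearing 4 times and X appearing 3 times, giving (7)!/(4!·3!) = 35.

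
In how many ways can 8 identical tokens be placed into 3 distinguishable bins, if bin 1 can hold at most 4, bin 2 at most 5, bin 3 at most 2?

Without the upper bounds there are C(10,2) = 45 ways to split 8 among 3 bins.
Subtract solutions that violate a single cap (substitute x_i' = x_i − (cap_i+1)): x_1 ≥ 5 gives C(5,2) = 10; x_2 ≥ 6 gives C(4,2) = 6; x_3 ≥ 3 gives C(7,2) = 21. Together 37.
Add back pairs where two caps are both exceeded: 0 + 1 + 0 = 1.
By inclusion–exclusion the count is 45 − 37 + 1 = 9.

9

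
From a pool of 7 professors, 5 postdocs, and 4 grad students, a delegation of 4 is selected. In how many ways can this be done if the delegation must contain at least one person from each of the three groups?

Total 4-person selections from all 16: C(16,4) = 1820.
Selections missing a whole group: no professors → C(9,4) = 126; no postdocs → C(11,4) = 330; no grad students → C(12,4) = 495.
Add back selections omitting two groups (i.e. drawn from a single group): C(7,4) + C(5,4) + C(4,4) = 41.
By inclusion–exclusion: 1820 − 951 + 41 = 910.

910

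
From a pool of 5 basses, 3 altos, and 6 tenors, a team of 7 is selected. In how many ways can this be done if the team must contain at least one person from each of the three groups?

3058

Unrestricted: C(14,7) = 3432 ways to pick any 7 of the 14.
Selections missing a whole group: no basses → C(9,7) = 36; no altos → C(11,7) = 330; no tenors → C(8,7) = 8.
Add back selections omitting two groups (i.e. drawn from a single group): C(5,7) + C(3,7) + C(6,7) = 0.
By inclusion–exclusion: 3432 − 374 + 0 = 3058.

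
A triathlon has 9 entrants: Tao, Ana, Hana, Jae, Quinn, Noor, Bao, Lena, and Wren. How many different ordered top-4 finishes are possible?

3024

There are 9 choices for 1st place, 8 for 2nd, and so on down to 6 for position 4.
That gives 9 × 8 × 7 × 6 = 3024.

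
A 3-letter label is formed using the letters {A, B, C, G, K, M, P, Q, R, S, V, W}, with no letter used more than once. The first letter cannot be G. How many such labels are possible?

The first letter has 12−1 = 11 choices (anything except G).
The remaining 2 letters are filled from the other 11 symbols without repetition: 11 × 10 = 110.
Total: 11 × 110 = 1210.

1210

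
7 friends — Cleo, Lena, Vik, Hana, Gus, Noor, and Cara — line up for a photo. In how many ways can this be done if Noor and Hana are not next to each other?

Of the 7! = 5040 arrangements, those with Noor and Hana adjacent number 2 × 6! = 1440 (treat the pair as a block with 2 internal orders).
Complementary counting: 5040 − 1440 = 3600.

3600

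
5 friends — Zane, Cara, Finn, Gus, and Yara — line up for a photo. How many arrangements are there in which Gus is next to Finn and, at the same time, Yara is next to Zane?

Treat {Gus,Finn} as one block (2 orders) and {Yara,Zane} as another (2 orders).
That leaves 3 units to arrange: 2 × 2 × 3! = 4 × 6 = 24.

24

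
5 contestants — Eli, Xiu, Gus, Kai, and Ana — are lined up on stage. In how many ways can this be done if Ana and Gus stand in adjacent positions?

Glue Ana and Gus into one block (2 internal orders), leaving 4 units to arrange in a row.
That gives 2 × 4! = 2 × 24 = 48.

48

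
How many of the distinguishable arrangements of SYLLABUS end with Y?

1260

Fix Y in the last position and arrange the remaining 7 letters.
Those 7 letters have L appearing twice and S appearing twice, giving (7)!/(2!·2!) = 1260.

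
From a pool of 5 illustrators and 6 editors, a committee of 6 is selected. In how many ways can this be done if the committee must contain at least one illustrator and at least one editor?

461

Total 6-person selections from all 11: C(11,6) = 462.
Subtract selections that omit an entire group: no illustrators → C(6,6) = 1; no editors → C(5,6) = 0.
Both groups omitted at once is impossible, so 462 − 1 = 461.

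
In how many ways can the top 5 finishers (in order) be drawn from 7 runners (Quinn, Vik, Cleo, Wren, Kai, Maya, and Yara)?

There are 7 choices for 1st place, 6 for 2nd, and so on down to 3 for position 5.
That gives 7 × 6 × 5 × 4 × 3 = 2520.

2520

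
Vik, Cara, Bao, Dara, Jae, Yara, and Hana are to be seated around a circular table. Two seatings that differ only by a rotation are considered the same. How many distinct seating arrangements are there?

720

Fix one person's seat to break rotational symmetry; the remaining 6 people can be arranged in (6)! = 720 ways.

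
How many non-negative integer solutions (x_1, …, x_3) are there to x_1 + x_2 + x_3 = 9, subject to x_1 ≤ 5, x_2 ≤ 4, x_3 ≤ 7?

27

By stars and bars, unrestricted non-negative solutions to x_1+…+x_3 = 9 number C(9+2,2) = 55.
Subtract solutions that violate a single cap (substitute x_i' = x_i − (cap_i+1)): x_1 ≥ 6 gives C(5,2) = 10; x_2 ≥ 5 gives C(6,2) = 15; x_3 ≥ 8 gives C(3,2) = 3. Together 28.
No two caps can be exceeded simultaneously, so the pair terms are all 0.
By inclusion–exclusion the count is 55 − 28 + 0 = 27.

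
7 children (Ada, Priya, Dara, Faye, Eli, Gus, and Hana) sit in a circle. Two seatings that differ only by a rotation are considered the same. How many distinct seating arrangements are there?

720

Fix one person's seat to break rotational symmetry; the remaining 6 people can be arranged in (6)! = 720 ways.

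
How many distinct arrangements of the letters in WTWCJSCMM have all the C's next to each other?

Treat the 2 copies of C as a single block. The multiset to arrange is then {CC, J, M, M, S, T, W, W}, 8 items in all.
That gives (8)!/(2!·2!) = 10080 arrangements.

10080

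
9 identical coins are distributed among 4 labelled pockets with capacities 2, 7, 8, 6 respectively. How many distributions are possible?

121

Without the upper bounds there are C(12,3) = 220 ways to split 9 among 4 pockets.
Subtract solutions that violate a single cap (substitute x_i' = x_i − (cap_i+1)): x_1 ≥ 3 gives C(9,3) = 84; x_2 ≥ 8 gives C(4,3) = 4; x_3 ≥ 9 gives C(3,3) = 1; x_4 ≥ 7 gives C(5,3) = 10. Together 99.
No two caps can be exceeded simultaneously, so the pair terms are all 0.
By inclusion–exclusion the count is 220 − 99 + 0 = 121.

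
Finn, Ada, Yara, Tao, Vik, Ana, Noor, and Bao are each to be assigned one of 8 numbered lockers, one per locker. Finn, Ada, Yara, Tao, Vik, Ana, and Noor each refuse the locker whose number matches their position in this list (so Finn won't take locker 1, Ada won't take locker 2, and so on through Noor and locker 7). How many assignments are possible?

Let Aᵢ (for 1 ≤ i ≤ 7) be the placements that put person i in their forbidden locker. Any j of these fix j positions, leaving (8−j)! ways to fill the rest, and there are C(7,j) ways to pick which j.
By inclusion–exclusion, the number of valid placements is Σ_{j=0}^{7} (−1)^j C(7,j)·(8−j)!.
Computing: 40320 − 35280 + 15120 − 4200 + 840 − 126 + 14 − 1 = 16687.

16687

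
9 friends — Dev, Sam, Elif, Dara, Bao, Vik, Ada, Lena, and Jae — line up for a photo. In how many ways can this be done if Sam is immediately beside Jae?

80640

Place the 7 others and the Sam-Jae pair as 8 objects in a line; the pair has 2 internal arrangements.
That gives 2 × 8! = 2 × 40320 = 80640.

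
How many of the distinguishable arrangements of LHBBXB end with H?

Fix H in the last position and arrange the remaining 5 letters.
Those 5 letters have B appearing 3 times, giving (5)!/(3!) = 20.

20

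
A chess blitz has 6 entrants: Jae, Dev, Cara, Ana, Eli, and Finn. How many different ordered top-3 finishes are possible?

There are 6 choices for 1st place, 5 for 2nd, and 4 for 3rd.
That gives 6 × 5 × 4 = 120.

120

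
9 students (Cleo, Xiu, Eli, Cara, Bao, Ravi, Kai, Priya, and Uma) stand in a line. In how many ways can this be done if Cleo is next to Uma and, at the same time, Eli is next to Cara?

Treat {Cleo,Uma} as one block (2 orders) and {Eli,Cara} as another (2 orders).
That leaves 7 units to arrange: 2 × 2 × 7! = 4 × 5040 = 20160.

20160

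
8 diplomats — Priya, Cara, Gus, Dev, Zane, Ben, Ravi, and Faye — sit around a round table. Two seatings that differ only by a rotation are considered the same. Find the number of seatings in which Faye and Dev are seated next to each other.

1440

Glue Faye and Dev into a block (2 internal orders). Seating 7 units around a circle gives (6)! arrangements.
So 2 × (6)! = 2 × 720 = 1440.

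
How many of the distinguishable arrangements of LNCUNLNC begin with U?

Fix U in the first position and arrange the remaining 7 letters.
Those 7 letters have C appearing twice, L appearing twice, and N appearing 3 times, giving (7)!/(3!·2!·2!) = 210.

210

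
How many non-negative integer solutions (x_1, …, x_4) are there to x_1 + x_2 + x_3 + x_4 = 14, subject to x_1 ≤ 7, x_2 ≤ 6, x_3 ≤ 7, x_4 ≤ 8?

Without the upper bounds there are C(17,3) = 680 ways to split 14 among 4 variables.
Subtract solutions that violate a single cap (substitute x_i' = x_i − (cap_i+1)): x_1 ≥ 8 gives C(9,3) = 84; x_2 ≥ 7 gives C(10,3) = 120; x_3 ≥ 8 gives C(9,3) = 84; x_4 ≥ 9 gives C(8,3) = 56. Together 344.
No two caps can be exceeded simultaneously, so the pair terms are all 0.
By inclusion–exclusion the count is 680 − 344 + 0 = 336.

336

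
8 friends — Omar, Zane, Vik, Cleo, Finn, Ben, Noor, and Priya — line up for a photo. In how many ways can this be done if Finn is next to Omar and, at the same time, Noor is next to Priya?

Treat {Finn,Omar} as one block (2 orders) and {Noor,Priya} as another (2 orders).
That leaves 6 units to arrange: 2 × 2 × 6! = 4 × 720 = 2880.

2880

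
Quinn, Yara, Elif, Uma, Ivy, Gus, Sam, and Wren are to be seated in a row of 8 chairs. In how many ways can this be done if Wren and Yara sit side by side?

10080

Place the 6 others and the Wren-Yara pair as 7 objects in a line; the pair has 2 internal arrangements.
That gives 2 × 7! = 2 × 5040 = 10080.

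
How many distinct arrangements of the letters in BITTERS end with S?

Fix S in the last position and arrange the remaining 6 letters.
Those 6 letters have T appearing twice, giving (6)!/(2!) = 360.

360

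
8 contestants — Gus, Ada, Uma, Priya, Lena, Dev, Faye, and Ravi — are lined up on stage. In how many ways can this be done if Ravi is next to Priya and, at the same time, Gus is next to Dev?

2880

Treat {Ravi,Priya} as one block (2 orders) and {Gus,Dev} as another (2 orders).
That leaves 6 units to arrange: 2 × 2 × 6! = 4 × 720 = 2880.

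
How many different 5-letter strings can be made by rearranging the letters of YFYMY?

The 5 letters of YFYMY have repeats: Y appearing 3 times.
The number of distinct arrangements is 5!/(3!) = 120/6 = 20.

20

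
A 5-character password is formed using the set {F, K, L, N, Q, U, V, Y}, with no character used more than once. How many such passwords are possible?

6720

With no repetition, fill the 5 characters in order: 8 choices, then 7, down to 4.
That product is 8 × 7 × 6 × 5 × 4 = 6720.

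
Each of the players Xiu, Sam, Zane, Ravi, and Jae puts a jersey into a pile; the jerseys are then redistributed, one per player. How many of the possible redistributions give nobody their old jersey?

44

Let Aᵢ be the assignments in which player i gets their old jersey. We want the size of the complement of A₁∪…∪A_5.
By inclusion–exclusion this is Σ_{j=0}^{5} (−1)^j C(5,j)·(5−j)!.
Computing: 120 − 120 + 60 − 20 + 5 − 1 = 44.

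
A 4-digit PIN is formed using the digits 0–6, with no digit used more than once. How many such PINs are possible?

Choose and order 4 of the 7 symbols: the first digit has 7 options, the next 6, then 5, 4.
That product is 7 × 6 × 5 × 4 = 840.

840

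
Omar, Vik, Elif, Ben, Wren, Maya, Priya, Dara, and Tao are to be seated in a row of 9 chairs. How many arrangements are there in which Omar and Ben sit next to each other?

Place the 7 others and the Omar-Ben pair as 8 objects in a line; the pair has 2 internal arrangements.
That gives 2 × 8! = 2 × 40320 = 80640.

80640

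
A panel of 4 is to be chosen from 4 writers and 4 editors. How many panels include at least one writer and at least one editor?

68

With no constraint there are C(8,4) = 70 possible selections.
Subtract selections that omit an entire group: no writers → C(4,4) = 1; no editors → C(4,4) = 1.
Both groups omitted at once is impossible, so 70 − 2 = 68.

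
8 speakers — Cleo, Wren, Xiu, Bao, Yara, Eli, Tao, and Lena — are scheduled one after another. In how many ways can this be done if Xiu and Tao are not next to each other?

30240

Of the 8! = 40320 arrangements, those with Xiu and Tao adjacent number 2 × 7! = 10080 (treat the pair as a block with 2 internal orders).
Complementary counting: 40320 − 10080 = 30240.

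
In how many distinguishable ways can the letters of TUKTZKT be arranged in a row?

The 7 letters of TUKTZKT have repeats: K appearing twice and T appearing 3 times.
So there are 7! / (3!·2!) = 420 distinguishable arrangements.

420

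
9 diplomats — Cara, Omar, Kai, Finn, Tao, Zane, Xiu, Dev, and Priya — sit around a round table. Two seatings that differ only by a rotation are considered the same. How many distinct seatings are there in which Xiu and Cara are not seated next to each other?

All circular seatings of 9 people number (8)! = 40320.
Seatings with Xiu beside Cara: treat them as a block with 2 internal orders, giving 2 × (7)! = 10080.
Subtracting, 40320 − 10080 = 30240.

30240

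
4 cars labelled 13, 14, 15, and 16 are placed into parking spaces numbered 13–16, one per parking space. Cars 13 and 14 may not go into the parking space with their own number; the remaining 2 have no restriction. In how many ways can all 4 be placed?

Let Aᵢ (for i ∈ {13, 14}) be the placements that put car i in its forbidden parking space. Any j of these fix j positions, leaving (4−j)! ways to fill the rest, and there are C(2,j) ways to pick which j.
By inclusion–exclusion, the number of valid placements is Σ_{j=0}^{2} (−1)^j C(2,j)·(4−j)!.
Computing: 24 − 12 + 2 = 14.

14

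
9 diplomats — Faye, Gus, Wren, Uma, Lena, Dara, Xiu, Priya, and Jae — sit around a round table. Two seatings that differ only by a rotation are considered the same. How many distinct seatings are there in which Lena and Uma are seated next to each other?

Treat {Lena, Uma} as one unit (2 internal orders) and seat the resulting 8 units around the table: (7)! circular arrangements.
So 2 × (7)! = 2 × 5040 = 10080.

10080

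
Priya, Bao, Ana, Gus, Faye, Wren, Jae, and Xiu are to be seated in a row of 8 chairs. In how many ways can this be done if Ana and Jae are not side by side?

There are 8! = 40320 arrangements in all. If Ana and Jae are adjacent, merging them into one block gives 2·(7)! = 10080 arrangements.
So 40320 − 10080 = 30240 arrangements keep them apart.

30240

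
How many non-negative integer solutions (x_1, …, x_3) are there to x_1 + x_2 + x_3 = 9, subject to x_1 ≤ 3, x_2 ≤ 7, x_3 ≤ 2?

9

Ignoring the caps, the number of non-negative solutions to x_1+…+x_3 = 9 is C(11,2) = 55.
Subtract solutions that violate a single cap (substitute x_i' = x_i − (cap_i+1)): x_1 ≥ 4 gives C(7,2) = 21; x_2 ≥ 8 gives C(3,2) = 3; x_3 ≥ 3 gives C(8,2) = 28. Together 52.
Add back pairs where two caps are both exceeded: 0 + 6 + 0 = 6.
By inclusion–exclusion the count is 55 − 52 + 6 = 9.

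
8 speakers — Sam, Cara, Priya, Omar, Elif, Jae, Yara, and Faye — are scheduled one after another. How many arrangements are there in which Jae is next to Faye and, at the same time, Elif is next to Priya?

Treat {Jae,Faye} as one block (2 orders) and {Elif,Priya} as another (2 orders).
That leaves 6 units to arrange: 2 × 2 × 6! = 4 × 720 = 2880.

2880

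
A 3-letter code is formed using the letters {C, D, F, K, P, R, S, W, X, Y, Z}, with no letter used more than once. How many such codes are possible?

990

Choose and order 3 of the 11 symbols: the first letter has 11 options, the next 10, then 9.
That product is 11 × 10 × 9 = 990.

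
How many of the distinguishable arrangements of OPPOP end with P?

Fix P in the last position and arrange the remaining 4 letters.
Those 4 letters have O appearing twice and P appearing twice, giving (4)!/(2!·2!) = 6.

6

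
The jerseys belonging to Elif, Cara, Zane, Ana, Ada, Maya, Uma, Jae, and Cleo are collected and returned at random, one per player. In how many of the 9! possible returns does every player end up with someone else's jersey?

133496

This is the derangement count D_9: permutations of 9 items with no fixed point.
By inclusion–exclusion this is Σ_{j=0}^{9} (−1)^j C(9,j)·(9−j)!.
Computing: 362880 − 362880 + 181440 − 60480 + 15120 − 3024 + 504 − 72 + 9 − 1 = 133496.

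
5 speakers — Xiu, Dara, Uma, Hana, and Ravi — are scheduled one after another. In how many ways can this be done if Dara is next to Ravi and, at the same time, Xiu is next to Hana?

Treat {Dara,Ravi} as one block (2 orders) and {Xiu,Hana} as another (2 orders).
That leaves 3 units to arrange: 2 × 2 × 3! = 4 × 6 = 24.

24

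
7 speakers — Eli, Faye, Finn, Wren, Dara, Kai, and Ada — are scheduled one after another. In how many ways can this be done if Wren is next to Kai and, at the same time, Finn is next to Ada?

Treat {Wren,Kai} as one block (2 orders) and {Finn,Ada} as another (2 orders).
That leaves 5 units to arrange: 2 × 2 × 5! = 4 × 120 = 480.

480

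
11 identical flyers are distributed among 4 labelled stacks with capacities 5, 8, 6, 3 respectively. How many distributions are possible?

By stars and bars, unrestricted non-negative solutions to x_1+…+x_4 = 11 number C(11+3,3) = 364.
Subtract solutions that violate a single cap (substitute x_i' = x_i − (cap_i+1)): x_1 ≥ 6 gives C(8,3) = 56; x_2 ≥ 9 gives C(5,3) = 10; x_3 ≥ 7 gives C(7,3) = 35; x_4 ≥ 4 gives C(10,3) = 120. Together 221.
Add back pairs where two caps are both exceeded: 0 + 0 + 4 + 0 + 0 + 1 = 5.
By inclusion–exclusion the count is 364 − 221 + 5 = 148.

148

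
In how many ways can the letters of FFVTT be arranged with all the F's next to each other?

Treat the 2 copies of F as a single block. The multiset to arrange is then {FF, T, T, V}, 4 items in all.
That gives (4)!/(2!) = 12 arrangements.

12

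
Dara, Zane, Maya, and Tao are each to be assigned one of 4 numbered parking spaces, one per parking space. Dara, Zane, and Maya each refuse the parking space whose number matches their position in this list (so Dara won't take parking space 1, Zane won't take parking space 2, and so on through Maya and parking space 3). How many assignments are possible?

11

Let Aᵢ (for i ∈ {1, 2, 3}) be the placements that put person i in their forbidden parking space. Any j of these fix j positions, leaving (4−j)! ways to fill the rest, and there are C(3,j) ways to pick which j.
By inclusion–exclusion, the number of valid placements is Σ_{j=0}^{3} (−1)^j C(3,j)·(4−j)!.
Computing: 24 − 18 + 6 − 1 = 11.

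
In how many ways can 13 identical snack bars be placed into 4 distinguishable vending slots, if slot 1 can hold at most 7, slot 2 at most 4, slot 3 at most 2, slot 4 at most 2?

10

Ignoring the caps, the number of non-negative solutions to x_1+…+x_4 = 13 is C(16,3) = 560.
Subtract solutions that violate a single cap (substitute x_i' = x_i − (cap_i+1)): x_1 ≥ 8 gives C(8,3) = 56; x_2 ≥ 5 gives C(11,3) = 165; x_3 ≥ 3 gives C(13,3) = 286; x_4 ≥ 3 gives C(13,3) = 286. Together 793.
Add back pairs where two caps are both exceeded: 1 + 10 + 10 + 56 + 56 + 120 = 253.
Subtract triples: 0 + 0 + 0 + 10 = 10.
By inclusion–exclusion the count is 560 − 793 + 253 − 10 = 10.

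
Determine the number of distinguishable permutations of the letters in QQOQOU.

The 6 letters of QQOQOU have repeats: O appearing twice and Q appearing 3 times.
The number of distinct arrangements is 6!/(3!·2!) = 720/12 = 60.

60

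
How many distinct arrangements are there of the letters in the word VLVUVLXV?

VLVUVLXV has 8 letters with L appearing twice and V appearing 4 times.
So there are 8! / (4!·2!) = 840 distinguishable arrangements.

840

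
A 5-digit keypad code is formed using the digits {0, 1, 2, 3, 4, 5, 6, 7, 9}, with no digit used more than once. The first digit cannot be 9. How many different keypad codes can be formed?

13440

The first digit has 9−1 = 8 choices (anything except 9).
The remaining 4 digits are filled from the other 8 symbols without repetition: 8 × 7 × 6 × 5 = 1680.
Total: 8 × 1680 = 13440.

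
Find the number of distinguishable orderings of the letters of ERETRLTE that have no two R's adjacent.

1260

Total arrangements of ERETRLTE: 8!/(3!·2!·2!) = 1680.
If the two R's are adjacent, glue them into one block, leaving 7 items to arrange: (7)!/(3!·2!) = 420 ways.
Hence 1680 − 420 = 1260.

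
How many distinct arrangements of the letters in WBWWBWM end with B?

30

With the last slot taken by B, it remains to arrange the other 6 letters (WWWBWM).
Those 6 letters have W appearing 4 times, giving (6)!/(4!) = 30.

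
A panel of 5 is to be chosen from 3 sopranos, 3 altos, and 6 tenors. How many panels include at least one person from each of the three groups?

Total 5-person selections from all 12: C(12,5) = 792.
Selections missing a whole group: no sopranos → C(9,5) = 126; no altos → C(9,5) = 126; no tenors → C(6,5) = 6.
Add back selections omitting two groups (i.e. drawn from a single group): C(3,5) + C(3,5) + C(6,5) = 6.
By inclusion–exclusion: 792 − 258 + 6 = 540.

540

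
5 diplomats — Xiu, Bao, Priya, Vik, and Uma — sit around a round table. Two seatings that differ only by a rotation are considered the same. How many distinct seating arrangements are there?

24

Seat Xiu anywhere (absorbing the rotational symmetry), then permute the other 4: (4)! = 24.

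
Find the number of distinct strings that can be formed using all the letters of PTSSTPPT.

560

The 8 letters of PTSSTPPT have repeats: P appearing 3 times, S appearing twice, and T appearing 3 times.
So there are 8! / (3!·3!·2!) = 560 distinguishable arrangements.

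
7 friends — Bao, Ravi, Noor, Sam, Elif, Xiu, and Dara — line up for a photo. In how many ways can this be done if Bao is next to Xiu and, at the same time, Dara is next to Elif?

Treat {Bao,Xiu} as one block (2 orders) and {Dara,Elif} as another (2 orders).
That leaves 5 units to arrange: 2 × 2 × 5! = 4 × 120 = 480.

480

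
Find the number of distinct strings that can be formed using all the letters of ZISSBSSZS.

Letter multiplicities in ZISSBSSZS: B×1, I×1, S×5, Z×2.
So there are 9! / (5!·2!) = 1512 distinguishable arrangements.

1512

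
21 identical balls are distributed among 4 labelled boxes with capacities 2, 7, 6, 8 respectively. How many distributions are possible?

10

Ignoring the caps, the number of non-negative solutions to x_1+…+x_4 = 21 is C(24,3) = 2024.
Subtract solutions that violate a single cap (substitute x_i' = x_i − (cap_i+1)): x_1 ≥ 3 gives C(21,3) = 1330; x_2 ≥ 8 gives C(16,3) = 560; x_3 ≥ 7 gives C(17,3) = 680; x_4 ≥ 9 gives C(15,3) = 455. Together 3025.
Add back pairs where two caps are both exceeded: 286 + 364 + 220 + 84 + 35 + 56 = 1045.
Subtract triples: 20 + 4 + 10 + 0 = 34.
By inclusion–exclusion the count is 2024 − 3025 + 1045 − 34 = 10.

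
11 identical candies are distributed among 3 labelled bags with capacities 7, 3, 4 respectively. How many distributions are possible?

By stars and bars, unrestricted non-negative solutions to x_1+…+x_3 = 11 number C(11+2,2) = 78.
Subtract solutions that violate a single cap (substitute x_i' = x_i − (cap_i+1)): x_1 ≥ 8 gives C(5,2) = 10; x_2 ≥ 4 gives C(9,2) = 36; x_3 ≥ 5 gives C(8,2) = 28. Together 74.
Add back pairs where two caps are both exceeded: 0 + 0 + 6 = 6.
By inclusion–exclusion the count is 78 − 74 + 6 = 10.

10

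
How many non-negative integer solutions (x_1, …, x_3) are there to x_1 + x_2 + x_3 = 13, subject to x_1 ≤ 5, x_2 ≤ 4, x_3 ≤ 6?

Without the upper bounds there are C(15,2) = 105 ways to split 13 among 3 variables.
Subtract solutions that violate a single cap (substitute x_i' = x_i − (cap_i+1)): x_1 ≥ 6 gives C(9,2) = 36; x_2 ≥ 5 gives C(10,2) = 45; x_3 ≥ 7 gives C(8,2) = 28. Together 109.
Add back pairs where two caps are both exceeded: 6 + 1 + 3 = 10.
By inclusion–exclusion the count is 105 − 109 + 10 = 6.

6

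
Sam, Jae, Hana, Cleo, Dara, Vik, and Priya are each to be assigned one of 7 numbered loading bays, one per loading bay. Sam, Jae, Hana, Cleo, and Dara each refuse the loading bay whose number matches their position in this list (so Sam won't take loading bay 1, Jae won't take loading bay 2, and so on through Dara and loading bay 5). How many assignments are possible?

2428

Let Aᵢ (for 1 ≤ i ≤ 5) be the placements that put person i in their forbidden loading bay. Any j of these fix j positions, leaving (7−j)! ways to fill the rest, and there are C(5,j) ways to pick which j.
By inclusion–exclusion, the number of valid placements is Σ_{j=0}^{5} (−1)^j C(5,j)·(7−j)!.
Computing: 5040 − 3600 + 1200 − 240 + 30 − 2 = 2428.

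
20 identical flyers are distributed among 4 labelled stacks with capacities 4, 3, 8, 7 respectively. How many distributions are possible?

10

Ignoring the caps, the number of non-negative solutions to x_1+…+x_4 = 20 is C(23,3) = 1771.
Subtract solutions that violate a single cap (substitute x_i' = x_i − (cap_i+1)): x_1 ≥ 5 gives C(18,3) = 816; x_2 ≥ 4 gives C(19,3) = 969; x_3 ≥ 9 gives C(14,3) = 364; x_4 ≥ 8 gives C(15,3) = 455. Together 2604.
Add back pairs where two caps are both exceeded: 364 + 84 + 120 + 120 + 165 + 20 = 873.
Subtract triples: 10 + 20 + 0 + 0 = 30.
By inclusion–exclusion the count is 1771 − 2604 + 873 − 30 = 10.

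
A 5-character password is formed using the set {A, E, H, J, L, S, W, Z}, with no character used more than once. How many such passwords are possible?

Choose and order 5 of the 8 symbols: the first character has 8 options, the next 7, and so on down to 4.
That product is 8 × 7 × 6 × 5 × 4 = 6720.

6720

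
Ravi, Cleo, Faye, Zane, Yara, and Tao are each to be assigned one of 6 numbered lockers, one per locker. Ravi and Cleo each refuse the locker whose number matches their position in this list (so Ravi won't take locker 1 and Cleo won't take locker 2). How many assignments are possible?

504

Let Aᵢ (for i ∈ {1, 2}) be the placements that put person i in their forbidden locker. Any j of these fix j positions, leaving (6−j)! ways to fill the rest, and there are C(2,j) ways to pick which j.
By inclusion–exclusion, the number of valid placements is Σ_{j=0}^{2} (−1)^j C(2,j)·(6−j)!.
Computing: 720 − 240 + 24 = 504.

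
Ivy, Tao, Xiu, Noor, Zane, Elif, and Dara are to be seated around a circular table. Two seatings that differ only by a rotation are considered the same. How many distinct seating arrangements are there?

720

Fix one person's seat to break rotational symmetry; the remaining 6 people can be arranged in (6)! = 720 ways.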